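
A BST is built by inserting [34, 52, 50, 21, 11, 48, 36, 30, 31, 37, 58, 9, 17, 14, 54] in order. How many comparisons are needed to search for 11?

Search path for 11: 34 -> 21 -> 11
Found: True
Comparisons: 3


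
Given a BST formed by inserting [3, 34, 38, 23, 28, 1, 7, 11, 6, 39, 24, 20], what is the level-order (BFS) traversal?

Tree insertion order: [3, 34, 38, 23, 28, 1, 7, 11, 6, 39, 24, 20]
Tree (level-order array): [3, 1, 34, None, None, 23, 38, 7, 28, None, 39, 6, 11, 24, None, None, None, None, None, None, 20]
BFS from the root, enqueuing left then right child of each popped node:
  queue [3] -> pop 3, enqueue [1, 34], visited so far: [3]
  queue [1, 34] -> pop 1, enqueue [none], visited so far: [3, 1]
  queue [34] -> pop 34, enqueue [23, 38], visited so far: [3, 1, 34]
  queue [23, 38] -> pop 23, enqueue [7, 28], visited so far: [3, 1, 34, 23]
  queue [38, 7, 28] -> pop 38, enqueue [39], visited so far: [3, 1, 34, 23, 38]
  queue [7, 28, 39] -> pop 7, enqueue [6, 11], visited so far: [3, 1, 34, 23, 38, 7]
  queue [28, 39, 6, 11] -> pop 28, enqueue [24], visited so far: [3, 1, 34, 23, 38, 7, 28]
  queue [39, 6, 11, 24] -> pop 39, enqueue [none], visited so far: [3, 1, 34, 23, 38, 7, 28, 39]
  queue [6, 11, 24] -> pop 6, enqueue [none], visited so far: [3, 1, 34, 23, 38, 7, 28, 39, 6]
  queue [11, 24] -> pop 11, enqueue [20], visited so far: [3, 1, 34, 23, 38, 7, 28, 39, 6, 11]
  queue [24, 20] -> pop 24, enqueue [none], visited so far: [3, 1, 34, 23, 38, 7, 28, 39, 6, 11, 24]
  queue [20] -> pop 20, enqueue [none], visited so far: [3, 1, 34, 23, 38, 7, 28, 39, 6, 11, 24, 20]
Result: [3, 1, 34, 23, 38, 7, 28, 39, 6, 11, 24, 20]


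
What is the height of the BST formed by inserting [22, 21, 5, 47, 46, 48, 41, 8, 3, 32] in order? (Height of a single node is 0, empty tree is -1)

Insertion order: [22, 21, 5, 47, 46, 48, 41, 8, 3, 32]
Tree (level-order array): [22, 21, 47, 5, None, 46, 48, 3, 8, 41, None, None, None, None, None, None, None, 32]
Compute height bottom-up (empty subtree = -1):
  height(3) = 1 + max(-1, -1) = 0
  height(8) = 1 + max(-1, -1) = 0
  height(5) = 1 + max(0, 0) = 1
  height(21) = 1 + max(1, -1) = 2
  height(32) = 1 + max(-1, -1) = 0
  height(41) = 1 + max(0, -1) = 1
  height(46) = 1 + max(1, -1) = 2
  height(48) = 1 + max(-1, -1) = 0
  height(47) = 1 + max(2, 0) = 3
  height(22) = 1 + max(2, 3) = 4
Height = 4


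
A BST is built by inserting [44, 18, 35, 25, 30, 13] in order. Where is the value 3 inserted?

Starting tree (level order): [44, 18, None, 13, 35, None, None, 25, None, None, 30]
Insertion path: 44 -> 18 -> 13
Result: insert 3 as left child of 13
Final tree (level order): [44, 18, None, 13, 35, 3, None, 25, None, None, None, None, 30]


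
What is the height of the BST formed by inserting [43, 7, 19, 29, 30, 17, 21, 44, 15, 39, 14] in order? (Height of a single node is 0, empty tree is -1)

Insertion order: [43, 7, 19, 29, 30, 17, 21, 44, 15, 39, 14]
Tree (level-order array): [43, 7, 44, None, 19, None, None, 17, 29, 15, None, 21, 30, 14, None, None, None, None, 39]
Compute height bottom-up (empty subtree = -1):
  height(14) = 1 + max(-1, -1) = 0
  height(15) = 1 + max(0, -1) = 1
  height(17) = 1 + max(1, -1) = 2
  height(21) = 1 + max(-1, -1) = 0
  height(39) = 1 + max(-1, -1) = 0
  height(30) = 1 + max(-1, 0) = 1
  height(29) = 1 + max(0, 1) = 2
  height(19) = 1 + max(2, 2) = 3
  height(7) = 1 + max(-1, 3) = 4
  height(44) = 1 + max(-1, -1) = 0
  height(43) = 1 + max(4, 0) = 5
Height = 5


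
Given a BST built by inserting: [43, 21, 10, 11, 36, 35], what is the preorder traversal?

Tree insertion order: [43, 21, 10, 11, 36, 35]
Tree (level-order array): [43, 21, None, 10, 36, None, 11, 35]
Preorder traversal: [43, 21, 10, 11, 36, 35]


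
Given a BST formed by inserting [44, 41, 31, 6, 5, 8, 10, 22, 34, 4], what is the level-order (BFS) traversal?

Tree insertion order: [44, 41, 31, 6, 5, 8, 10, 22, 34, 4]
Tree (level-order array): [44, 41, None, 31, None, 6, 34, 5, 8, None, None, 4, None, None, 10, None, None, None, 22]
BFS from the root, enqueuing left then right child of each popped node:
  queue [44] -> pop 44, enqueue [41], visited so far: [44]
  queue [41] -> pop 41, enqueue [31], visited so far: [44, 41]
  queue [31] -> pop 31, enqueue [6, 34], visited so far: [44, 41, 31]
  queue [6, 34] -> pop 6, enqueue [5, 8], visited so far: [44, 41, 31, 6]
  queue [34, 5, 8] -> pop 34, enqueue [none], visited so far: [44, 41, 31, 6, 34]
  queue [5, 8] -> pop 5, enqueue [4], visited so far: [44, 41, 31, 6, 34, 5]
  queue [8, 4] -> pop 8, enqueue [10], visited so far: [44, 41, 31, 6, 34, 5, 8]
  queue [4, 10] -> pop 4, enqueue [none], visited so far: [44, 41, 31, 6, 34, 5, 8, 4]
  queue [10] -> pop 10, enqueue [22], visited so far: [44, 41, 31, 6, 34, 5, 8, 4, 10]
  queue [22] -> pop 22, enqueue [none], visited so far: [44, 41, 31, 6, 34, 5, 8, 4, 10, 22]
Result: [44, 41, 31, 6, 34, 5, 8, 4, 10, 22]


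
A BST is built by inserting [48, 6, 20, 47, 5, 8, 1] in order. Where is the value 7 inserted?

Starting tree (level order): [48, 6, None, 5, 20, 1, None, 8, 47]
Insertion path: 48 -> 6 -> 20 -> 8
Result: insert 7 as left child of 8
Final tree (level order): [48, 6, None, 5, 20, 1, None, 8, 47, None, None, 7]


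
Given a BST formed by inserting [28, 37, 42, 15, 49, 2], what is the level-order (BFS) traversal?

Tree insertion order: [28, 37, 42, 15, 49, 2]
Tree (level-order array): [28, 15, 37, 2, None, None, 42, None, None, None, 49]
BFS from the root, enqueuing left then right child of each popped node:
  queue [28] -> pop 28, enqueue [15, 37], visited so far: [28]
  queue [15, 37] -> pop 15, enqueue [2], visited so far: [28, 15]
  queue [37, 2] -> pop 37, enqueue [42], visited so far: [28, 15, 37]
  queue [2, 42] -> pop 2, enqueue [none], visited so far: [28, 15, 37, 2]
  queue [42] -> pop 42, enqueue [49], visited so far: [28, 15, 37, 2, 42]
  queue [49] -> pop 49, enqueue [none], visited so far: [28, 15, 37, 2, 42, 49]
Result: [28, 15, 37, 2, 42, 49]


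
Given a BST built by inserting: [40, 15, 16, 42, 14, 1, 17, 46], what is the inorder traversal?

Tree insertion order: [40, 15, 16, 42, 14, 1, 17, 46]
Tree (level-order array): [40, 15, 42, 14, 16, None, 46, 1, None, None, 17]
Inorder traversal: [1, 14, 15, 16, 17, 40, 42, 46]


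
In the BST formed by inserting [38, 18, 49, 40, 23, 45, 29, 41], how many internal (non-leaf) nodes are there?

Tree built from: [38, 18, 49, 40, 23, 45, 29, 41]
Tree (level-order array): [38, 18, 49, None, 23, 40, None, None, 29, None, 45, None, None, 41]
Rule: An internal node has at least one child.
Per-node child counts:
  node 38: 2 child(ren)
  node 18: 1 child(ren)
  node 23: 1 child(ren)
  node 29: 0 child(ren)
  node 49: 1 child(ren)
  node 40: 1 child(ren)
  node 45: 1 child(ren)
  node 41: 0 child(ren)
Matching nodes: [38, 18, 23, 49, 40, 45]
Count of internal (non-leaf) nodes: 6


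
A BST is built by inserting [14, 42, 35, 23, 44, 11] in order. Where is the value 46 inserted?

Starting tree (level order): [14, 11, 42, None, None, 35, 44, 23]
Insertion path: 14 -> 42 -> 44
Result: insert 46 as right child of 44
Final tree (level order): [14, 11, 42, None, None, 35, 44, 23, None, None, 46]


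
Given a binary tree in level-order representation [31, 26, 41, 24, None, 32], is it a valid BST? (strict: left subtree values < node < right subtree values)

Level-order array: [31, 26, 41, 24, None, 32]
Validate using subtree bounds (lo, hi): at each node, require lo < value < hi,
then recurse left with hi=value and right with lo=value.
Preorder trace (stopping at first violation):
  at node 31 with bounds (-inf, +inf): OK
  at node 26 with bounds (-inf, 31): OK
  at node 24 with bounds (-inf, 26): OK
  at node 41 with bounds (31, +inf): OK
  at node 32 with bounds (31, 41): OK
No violation found at any node.
Result: Valid BST


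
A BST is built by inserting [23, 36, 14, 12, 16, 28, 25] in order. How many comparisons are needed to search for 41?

Search path for 41: 23 -> 36
Found: False
Comparisons: 2


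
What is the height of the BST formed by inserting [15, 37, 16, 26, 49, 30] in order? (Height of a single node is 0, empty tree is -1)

Insertion order: [15, 37, 16, 26, 49, 30]
Tree (level-order array): [15, None, 37, 16, 49, None, 26, None, None, None, 30]
Compute height bottom-up (empty subtree = -1):
  height(30) = 1 + max(-1, -1) = 0
  height(26) = 1 + max(-1, 0) = 1
  height(16) = 1 + max(-1, 1) = 2
  height(49) = 1 + max(-1, -1) = 0
  height(37) = 1 + max(2, 0) = 3
  height(15) = 1 + max(-1, 3) = 4
Height = 4


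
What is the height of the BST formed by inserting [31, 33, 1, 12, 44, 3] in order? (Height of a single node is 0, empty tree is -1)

Insertion order: [31, 33, 1, 12, 44, 3]
Tree (level-order array): [31, 1, 33, None, 12, None, 44, 3]
Compute height bottom-up (empty subtree = -1):
  height(3) = 1 + max(-1, -1) = 0
  height(12) = 1 + max(0, -1) = 1
  height(1) = 1 + max(-1, 1) = 2
  height(44) = 1 + max(-1, -1) = 0
  height(33) = 1 + max(-1, 0) = 1
  height(31) = 1 + max(2, 1) = 3
Height = 3


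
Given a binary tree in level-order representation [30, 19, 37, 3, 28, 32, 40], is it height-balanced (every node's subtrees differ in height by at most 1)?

Tree (level-order array): [30, 19, 37, 3, 28, 32, 40]
Definition: a tree is height-balanced if, at every node, |h(left) - h(right)| <= 1 (empty subtree has height -1).
Bottom-up per-node check:
  node 3: h_left=-1, h_right=-1, diff=0 [OK], height=0
  node 28: h_left=-1, h_right=-1, diff=0 [OK], height=0
  node 19: h_left=0, h_right=0, diff=0 [OK], height=1
  node 32: h_left=-1, h_right=-1, diff=0 [OK], height=0
  node 40: h_left=-1, h_right=-1, diff=0 [OK], height=0
  node 37: h_left=0, h_right=0, diff=0 [OK], height=1
  node 30: h_left=1, h_right=1, diff=0 [OK], height=2
All nodes satisfy the balance condition.
Result: Balanced


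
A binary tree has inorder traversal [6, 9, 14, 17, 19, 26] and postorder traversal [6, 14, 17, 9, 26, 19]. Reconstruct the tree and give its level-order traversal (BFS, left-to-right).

Inorder:   [6, 9, 14, 17, 19, 26]
Postorder: [6, 14, 17, 9, 26, 19]
Algorithm: postorder visits root last, so walk postorder right-to-left;
each value is the root of the current inorder slice — split it at that
value, recurse on the right subtree first, then the left.
Recursive splits:
  root=19; inorder splits into left=[6, 9, 14, 17], right=[26]
  root=26; inorder splits into left=[], right=[]
  root=9; inorder splits into left=[6], right=[14, 17]
  root=17; inorder splits into left=[14], right=[]
  root=14; inorder splits into left=[], right=[]
  root=6; inorder splits into left=[], right=[]
Reconstructed level-order: [19, 9, 26, 6, 17, 14]


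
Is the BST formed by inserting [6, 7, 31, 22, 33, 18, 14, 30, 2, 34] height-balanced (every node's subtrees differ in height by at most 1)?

Tree (level-order array): [6, 2, 7, None, None, None, 31, 22, 33, 18, 30, None, 34, 14]
Definition: a tree is height-balanced if, at every node, |h(left) - h(right)| <= 1 (empty subtree has height -1).
Bottom-up per-node check:
  node 2: h_left=-1, h_right=-1, diff=0 [OK], height=0
  node 14: h_left=-1, h_right=-1, diff=0 [OK], height=0
  node 18: h_left=0, h_right=-1, diff=1 [OK], height=1
  node 30: h_left=-1, h_right=-1, diff=0 [OK], height=0
  node 22: h_left=1, h_right=0, diff=1 [OK], height=2
  node 34: h_left=-1, h_right=-1, diff=0 [OK], height=0
  node 33: h_left=-1, h_right=0, diff=1 [OK], height=1
  node 31: h_left=2, h_right=1, diff=1 [OK], height=3
  node 7: h_left=-1, h_right=3, diff=4 [FAIL (|-1-3|=4 > 1)], height=4
  node 6: h_left=0, h_right=4, diff=4 [FAIL (|0-4|=4 > 1)], height=5
Node 7 violates the condition: |-1 - 3| = 4 > 1.
Result: Not balanced


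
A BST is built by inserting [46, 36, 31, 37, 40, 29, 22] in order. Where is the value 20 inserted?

Starting tree (level order): [46, 36, None, 31, 37, 29, None, None, 40, 22]
Insertion path: 46 -> 36 -> 31 -> 29 -> 22
Result: insert 20 as left child of 22
Final tree (level order): [46, 36, None, 31, 37, 29, None, None, 40, 22, None, None, None, 20]


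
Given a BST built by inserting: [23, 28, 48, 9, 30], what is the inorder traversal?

Tree insertion order: [23, 28, 48, 9, 30]
Tree (level-order array): [23, 9, 28, None, None, None, 48, 30]
Inorder traversal: [9, 23, 28, 30, 48]


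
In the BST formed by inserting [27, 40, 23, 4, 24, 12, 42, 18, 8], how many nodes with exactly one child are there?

Tree built from: [27, 40, 23, 4, 24, 12, 42, 18, 8]
Tree (level-order array): [27, 23, 40, 4, 24, None, 42, None, 12, None, None, None, None, 8, 18]
Rule: These are nodes with exactly 1 non-null child.
Per-node child counts:
  node 27: 2 child(ren)
  node 23: 2 child(ren)
  node 4: 1 child(ren)
  node 12: 2 child(ren)
  node 8: 0 child(ren)
  node 18: 0 child(ren)
  node 24: 0 child(ren)
  node 40: 1 child(ren)
  node 42: 0 child(ren)
Matching nodes: [4, 40]
Count of nodes with exactly one child: 2


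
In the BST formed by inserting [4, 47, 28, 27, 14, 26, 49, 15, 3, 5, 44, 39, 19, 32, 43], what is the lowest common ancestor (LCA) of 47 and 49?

Tree insertion order: [4, 47, 28, 27, 14, 26, 49, 15, 3, 5, 44, 39, 19, 32, 43]
Tree (level-order array): [4, 3, 47, None, None, 28, 49, 27, 44, None, None, 14, None, 39, None, 5, 26, 32, 43, None, None, 15, None, None, None, None, None, None, 19]
In a BST, the LCA of p=47, q=49 is the first node v on the
root-to-leaf path with p <= v <= q (go left if both < v, right if both > v).
Walk from root:
  at 4: both 47 and 49 > 4, go right
  at 47: 47 <= 47 <= 49, this is the LCA
LCA = 47


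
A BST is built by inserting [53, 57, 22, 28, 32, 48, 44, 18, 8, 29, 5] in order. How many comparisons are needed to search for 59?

Search path for 59: 53 -> 57
Found: False
Comparisons: 2


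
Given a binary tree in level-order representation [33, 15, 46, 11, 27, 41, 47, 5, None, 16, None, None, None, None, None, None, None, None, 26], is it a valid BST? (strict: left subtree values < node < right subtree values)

Level-order array: [33, 15, 46, 11, 27, 41, 47, 5, None, 16, None, None, None, None, None, None, None, None, 26]
Validate using subtree bounds (lo, hi): at each node, require lo < value < hi,
then recurse left with hi=value and right with lo=value.
Preorder trace (stopping at first violation):
  at node 33 with bounds (-inf, +inf): OK
  at node 15 with bounds (-inf, 33): OK
  at node 11 with bounds (-inf, 15): OK
  at node 5 with bounds (-inf, 11): OK
  at node 27 with bounds (15, 33): OK
  at node 16 with bounds (15, 27): OK
  at node 26 with bounds (16, 27): OK
  at node 46 with bounds (33, +inf): OK
  at node 41 with bounds (33, 46): OK
  at node 47 with bounds (46, +inf): OK
No violation found at any node.
Result: Valid BST


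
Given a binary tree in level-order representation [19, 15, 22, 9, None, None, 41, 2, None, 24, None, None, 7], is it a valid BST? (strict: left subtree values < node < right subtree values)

Level-order array: [19, 15, 22, 9, None, None, 41, 2, None, 24, None, None, 7]
Validate using subtree bounds (lo, hi): at each node, require lo < value < hi,
then recurse left with hi=value and right with lo=value.
Preorder trace (stopping at first violation):
  at node 19 with bounds (-inf, +inf): OK
  at node 15 with bounds (-inf, 19): OK
  at node 9 with bounds (-inf, 15): OK
  at node 2 with bounds (-inf, 9): OK
  at node 7 with bounds (2, 9): OK
  at node 22 with bounds (19, +inf): OK
  at node 41 with bounds (22, +inf): OK
  at node 24 with bounds (22, 41): OK
No violation found at any node.
Result: Valid BST


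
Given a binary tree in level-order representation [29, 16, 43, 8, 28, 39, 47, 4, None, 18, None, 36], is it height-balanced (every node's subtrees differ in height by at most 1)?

Tree (level-order array): [29, 16, 43, 8, 28, 39, 47, 4, None, 18, None, 36]
Definition: a tree is height-balanced if, at every node, |h(left) - h(right)| <= 1 (empty subtree has height -1).
Bottom-up per-node check:
  node 4: h_left=-1, h_right=-1, diff=0 [OK], height=0
  node 8: h_left=0, h_right=-1, diff=1 [OK], height=1
  node 18: h_left=-1, h_right=-1, diff=0 [OK], height=0
  node 28: h_left=0, h_right=-1, diff=1 [OK], height=1
  node 16: h_left=1, h_right=1, diff=0 [OK], height=2
  node 36: h_left=-1, h_right=-1, diff=0 [OK], height=0
  node 39: h_left=0, h_right=-1, diff=1 [OK], height=1
  node 47: h_left=-1, h_right=-1, diff=0 [OK], height=0
  node 43: h_left=1, h_right=0, diff=1 [OK], height=2
  node 29: h_left=2, h_right=2, diff=0 [OK], height=3
All nodes satisfy the balance condition.
Result: Balanced


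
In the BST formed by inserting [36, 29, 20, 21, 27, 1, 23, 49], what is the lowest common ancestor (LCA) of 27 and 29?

Tree insertion order: [36, 29, 20, 21, 27, 1, 23, 49]
Tree (level-order array): [36, 29, 49, 20, None, None, None, 1, 21, None, None, None, 27, 23]
In a BST, the LCA of p=27, q=29 is the first node v on the
root-to-leaf path with p <= v <= q (go left if both < v, right if both > v).
Walk from root:
  at 36: both 27 and 29 < 36, go left
  at 29: 27 <= 29 <= 29, this is the LCA
LCA = 29


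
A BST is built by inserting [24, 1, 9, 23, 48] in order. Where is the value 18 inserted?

Starting tree (level order): [24, 1, 48, None, 9, None, None, None, 23]
Insertion path: 24 -> 1 -> 9 -> 23
Result: insert 18 as left child of 23
Final tree (level order): [24, 1, 48, None, 9, None, None, None, 23, 18]


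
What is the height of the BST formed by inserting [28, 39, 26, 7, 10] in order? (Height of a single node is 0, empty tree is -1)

Insertion order: [28, 39, 26, 7, 10]
Tree (level-order array): [28, 26, 39, 7, None, None, None, None, 10]
Compute height bottom-up (empty subtree = -1):
  height(10) = 1 + max(-1, -1) = 0
  height(7) = 1 + max(-1, 0) = 1
  height(26) = 1 + max(1, -1) = 2
  height(39) = 1 + max(-1, -1) = 0
  height(28) = 1 + max(2, 0) = 3
Height = 3


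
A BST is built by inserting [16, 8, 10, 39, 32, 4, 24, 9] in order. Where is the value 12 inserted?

Starting tree (level order): [16, 8, 39, 4, 10, 32, None, None, None, 9, None, 24]
Insertion path: 16 -> 8 -> 10
Result: insert 12 as right child of 10
Final tree (level order): [16, 8, 39, 4, 10, 32, None, None, None, 9, 12, 24]


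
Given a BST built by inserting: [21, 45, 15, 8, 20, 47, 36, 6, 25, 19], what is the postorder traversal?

Tree insertion order: [21, 45, 15, 8, 20, 47, 36, 6, 25, 19]
Tree (level-order array): [21, 15, 45, 8, 20, 36, 47, 6, None, 19, None, 25]
Postorder traversal: [6, 8, 19, 20, 15, 25, 36, 47, 45, 21]


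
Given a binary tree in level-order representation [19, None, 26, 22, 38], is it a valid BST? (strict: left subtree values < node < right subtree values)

Level-order array: [19, None, 26, 22, 38]
Validate using subtree bounds (lo, hi): at each node, require lo < value < hi,
then recurse left with hi=value and right with lo=value.
Preorder trace (stopping at first violation):
  at node 19 with bounds (-inf, +inf): OK
  at node 26 with bounds (19, +inf): OK
  at node 22 with bounds (19, 26): OK
  at node 38 with bounds (26, +inf): OK
No violation found at any node.
Result: Valid BST


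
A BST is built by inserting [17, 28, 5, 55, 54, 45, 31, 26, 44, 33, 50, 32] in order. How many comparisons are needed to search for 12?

Search path for 12: 17 -> 5
Found: False
Comparisons: 2


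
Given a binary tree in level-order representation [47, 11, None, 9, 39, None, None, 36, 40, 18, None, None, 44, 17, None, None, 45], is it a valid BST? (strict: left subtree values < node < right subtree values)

Level-order array: [47, 11, None, 9, 39, None, None, 36, 40, 18, None, None, 44, 17, None, None, 45]
Validate using subtree bounds (lo, hi): at each node, require lo < value < hi,
then recurse left with hi=value and right with lo=value.
Preorder trace (stopping at first violation):
  at node 47 with bounds (-inf, +inf): OK
  at node 11 with bounds (-inf, 47): OK
  at node 9 with bounds (-inf, 11): OK
  at node 39 with bounds (11, 47): OK
  at node 36 with bounds (11, 39): OK
  at node 18 with bounds (11, 36): OK
  at node 17 with bounds (11, 18): OK
  at node 40 with bounds (39, 47): OK
  at node 44 with bounds (40, 47): OK
  at node 45 with bounds (44, 47): OK
No violation found at any node.
Result: Valid BST


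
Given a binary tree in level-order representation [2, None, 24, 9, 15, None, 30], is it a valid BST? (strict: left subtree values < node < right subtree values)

Level-order array: [2, None, 24, 9, 15, None, 30]
Validate using subtree bounds (lo, hi): at each node, require lo < value < hi,
then recurse left with hi=value and right with lo=value.
Preorder trace (stopping at first violation):
  at node 2 with bounds (-inf, +inf): OK
  at node 24 with bounds (2, +inf): OK
  at node 9 with bounds (2, 24): OK
  at node 30 with bounds (9, 24): VIOLATION
Node 30 violates its bound: not (9 < 30 < 24).
Result: Not a valid BST


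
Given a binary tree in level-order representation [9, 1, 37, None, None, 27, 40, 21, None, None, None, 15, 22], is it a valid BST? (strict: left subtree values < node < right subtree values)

Level-order array: [9, 1, 37, None, None, 27, 40, 21, None, None, None, 15, 22]
Validate using subtree bounds (lo, hi): at each node, require lo < value < hi,
then recurse left with hi=value and right with lo=value.
Preorder trace (stopping at first violation):
  at node 9 with bounds (-inf, +inf): OK
  at node 1 with bounds (-inf, 9): OK
  at node 37 with bounds (9, +inf): OK
  at node 27 with bounds (9, 37): OK
  at node 21 with bounds (9, 27): OK
  at node 15 with bounds (9, 21): OK
  at node 22 with bounds (21, 27): OK
  at node 40 with bounds (37, +inf): OK
No violation found at any node.
Result: Valid BST


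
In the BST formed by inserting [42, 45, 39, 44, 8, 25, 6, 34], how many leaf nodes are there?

Tree built from: [42, 45, 39, 44, 8, 25, 6, 34]
Tree (level-order array): [42, 39, 45, 8, None, 44, None, 6, 25, None, None, None, None, None, 34]
Rule: A leaf has 0 children.
Per-node child counts:
  node 42: 2 child(ren)
  node 39: 1 child(ren)
  node 8: 2 child(ren)
  node 6: 0 child(ren)
  node 25: 1 child(ren)
  node 34: 0 child(ren)
  node 45: 1 child(ren)
  node 44: 0 child(ren)
Matching nodes: [6, 34, 44]
Count of leaf nodes: 3


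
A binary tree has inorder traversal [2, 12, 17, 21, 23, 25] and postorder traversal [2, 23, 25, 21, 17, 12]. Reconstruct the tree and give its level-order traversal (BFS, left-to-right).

Inorder:   [2, 12, 17, 21, 23, 25]
Postorder: [2, 23, 25, 21, 17, 12]
Algorithm: postorder visits root last, so walk postorder right-to-left;
each value is the root of the current inorder slice — split it at that
value, recurse on the right subtree first, then the left.
Recursive splits:
  root=12; inorder splits into left=[2], right=[17, 21, 23, 25]
  root=17; inorder splits into left=[], right=[21, 23, 25]
  root=21; inorder splits into left=[], right=[23, 25]
  root=25; inorder splits into left=[23], right=[]
  root=23; inorder splits into left=[], right=[]
  root=2; inorder splits into left=[], right=[]
Reconstructed level-order: [12, 2, 17, 21, 25, 23]


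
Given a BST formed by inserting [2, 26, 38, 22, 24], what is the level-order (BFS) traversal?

Tree insertion order: [2, 26, 38, 22, 24]
Tree (level-order array): [2, None, 26, 22, 38, None, 24]
BFS from the root, enqueuing left then right child of each popped node:
  queue [2] -> pop 2, enqueue [26], visited so far: [2]
  queue [26] -> pop 26, enqueue [22, 38], visited so far: [2, 26]
  queue [22, 38] -> pop 22, enqueue [24], visited so far: [2, 26, 22]
  queue [38, 24] -> pop 38, enqueue [none], visited so far: [2, 26, 22, 38]
  queue [24] -> pop 24, enqueue [none], visited so far: [2, 26, 22, 38, 24]
Result: [2, 26, 22, 38, 24]


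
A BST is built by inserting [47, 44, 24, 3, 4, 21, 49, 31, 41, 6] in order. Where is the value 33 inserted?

Starting tree (level order): [47, 44, 49, 24, None, None, None, 3, 31, None, 4, None, 41, None, 21, None, None, 6]
Insertion path: 47 -> 44 -> 24 -> 31 -> 41
Result: insert 33 as left child of 41
Final tree (level order): [47, 44, 49, 24, None, None, None, 3, 31, None, 4, None, 41, None, 21, 33, None, 6]


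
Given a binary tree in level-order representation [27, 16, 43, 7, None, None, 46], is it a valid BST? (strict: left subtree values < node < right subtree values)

Level-order array: [27, 16, 43, 7, None, None, 46]
Validate using subtree bounds (lo, hi): at each node, require lo < value < hi,
then recurse left with hi=value and right with lo=value.
Preorder trace (stopping at first violation):
  at node 27 with bounds (-inf, +inf): OK
  at node 16 with bounds (-inf, 27): OK
  at node 7 with bounds (-inf, 16): OK
  at node 43 with bounds (27, +inf): OK
  at node 46 with bounds (43, +inf): OK
No violation found at any node.
Result: Valid BST


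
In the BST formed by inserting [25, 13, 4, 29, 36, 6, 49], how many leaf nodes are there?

Tree built from: [25, 13, 4, 29, 36, 6, 49]
Tree (level-order array): [25, 13, 29, 4, None, None, 36, None, 6, None, 49]
Rule: A leaf has 0 children.
Per-node child counts:
  node 25: 2 child(ren)
  node 13: 1 child(ren)
  node 4: 1 child(ren)
  node 6: 0 child(ren)
  node 29: 1 child(ren)
  node 36: 1 child(ren)
  node 49: 0 child(ren)
Matching nodes: [6, 49]
Count of leaf nodes: 2


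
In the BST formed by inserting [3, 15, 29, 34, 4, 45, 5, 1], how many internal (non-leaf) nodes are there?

Tree built from: [3, 15, 29, 34, 4, 45, 5, 1]
Tree (level-order array): [3, 1, 15, None, None, 4, 29, None, 5, None, 34, None, None, None, 45]
Rule: An internal node has at least one child.
Per-node child counts:
  node 3: 2 child(ren)
  node 1: 0 child(ren)
  node 15: 2 child(ren)
  node 4: 1 child(ren)
  node 5: 0 child(ren)
  node 29: 1 child(ren)
  node 34: 1 child(ren)
  node 45: 0 child(ren)
Matching nodes: [3, 15, 4, 29, 34]
Count of internal (non-leaf) nodes: 5


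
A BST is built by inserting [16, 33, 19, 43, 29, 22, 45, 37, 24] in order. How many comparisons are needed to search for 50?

Search path for 50: 16 -> 33 -> 43 -> 45
Found: False
Comparisons: 4


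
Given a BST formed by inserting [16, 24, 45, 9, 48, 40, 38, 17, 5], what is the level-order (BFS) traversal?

Tree insertion order: [16, 24, 45, 9, 48, 40, 38, 17, 5]
Tree (level-order array): [16, 9, 24, 5, None, 17, 45, None, None, None, None, 40, 48, 38]
BFS from the root, enqueuing left then right child of each popped node:
  queue [16] -> pop 16, enqueue [9, 24], visited so far: [16]
  queue [9, 24] -> pop 9, enqueue [5], visited so far: [16, 9]
  queue [24, 5] -> pop 24, enqueue [17, 45], visited so far: [16, 9, 24]
  queue [5, 17, 45] -> pop 5, enqueue [none], visited so far: [16, 9, 24, 5]
  queue [17, 45] -> pop 17, enqueue [none], visited so far: [16, 9, 24, 5, 17]
  queue [45] -> pop 45, enqueue [40, 48], visited so far: [16, 9, 24, 5, 17, 45]
  queue [40, 48] -> pop 40, enqueue [38], visited so far: [16, 9, 24, 5, 17, 45, 40]
  queue [48, 38] -> pop 48, enqueue [none], visited so far: [16, 9, 24, 5, 17, 45, 40, 48]
  queue [38] -> pop 38, enqueue [none], visited so far: [16, 9, 24, 5, 17, 45, 40, 48, 38]
Result: [16, 9, 24, 5, 17, 45, 40, 48, 38]


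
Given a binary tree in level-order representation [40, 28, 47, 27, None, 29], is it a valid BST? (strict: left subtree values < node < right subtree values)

Level-order array: [40, 28, 47, 27, None, 29]
Validate using subtree bounds (lo, hi): at each node, require lo < value < hi,
then recurse left with hi=value and right with lo=value.
Preorder trace (stopping at first violation):
  at node 40 with bounds (-inf, +inf): OK
  at node 28 with bounds (-inf, 40): OK
  at node 27 with bounds (-inf, 28): OK
  at node 47 with bounds (40, +inf): OK
  at node 29 with bounds (40, 47): VIOLATION
Node 29 violates its bound: not (40 < 29 < 47).
Result: Not a valid BST


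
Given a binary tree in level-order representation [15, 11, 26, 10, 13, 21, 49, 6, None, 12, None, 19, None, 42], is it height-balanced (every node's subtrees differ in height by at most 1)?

Tree (level-order array): [15, 11, 26, 10, 13, 21, 49, 6, None, 12, None, 19, None, 42]
Definition: a tree is height-balanced if, at every node, |h(left) - h(right)| <= 1 (empty subtree has height -1).
Bottom-up per-node check:
  node 6: h_left=-1, h_right=-1, diff=0 [OK], height=0
  node 10: h_left=0, h_right=-1, diff=1 [OK], height=1
  node 12: h_left=-1, h_right=-1, diff=0 [OK], height=0
  node 13: h_left=0, h_right=-1, diff=1 [OK], height=1
  node 11: h_left=1, h_right=1, diff=0 [OK], height=2
  node 19: h_left=-1, h_right=-1, diff=0 [OK], height=0
  node 21: h_left=0, h_right=-1, diff=1 [OK], height=1
  node 42: h_left=-1, h_right=-1, diff=0 [OK], height=0
  node 49: h_left=0, h_right=-1, diff=1 [OK], height=1
  node 26: h_left=1, h_right=1, diff=0 [OK], height=2
  node 15: h_left=2, h_right=2, diff=0 [OK], height=3
All nodes satisfy the balance condition.
Result: Balanced


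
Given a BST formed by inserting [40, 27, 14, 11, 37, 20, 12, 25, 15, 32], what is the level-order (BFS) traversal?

Tree insertion order: [40, 27, 14, 11, 37, 20, 12, 25, 15, 32]
Tree (level-order array): [40, 27, None, 14, 37, 11, 20, 32, None, None, 12, 15, 25]
BFS from the root, enqueuing left then right child of each popped node:
  queue [40] -> pop 40, enqueue [27], visited so far: [40]
  queue [27] -> pop 27, enqueue [14, 37], visited so far: [40, 27]
  queue [14, 37] -> pop 14, enqueue [11, 20], visited so far: [40, 27, 14]
  queue [37, 11, 20] -> pop 37, enqueue [32], visited so far: [40, 27, 14, 37]
  queue [11, 20, 32] -> pop 11, enqueue [12], visited so far: [40, 27, 14, 37, 11]
  queue [20, 32, 12] -> pop 20, enqueue [15, 25], visited so far: [40, 27, 14, 37, 11, 20]
  queue [32, 12, 15, 25] -> pop 32, enqueue [none], visited so far: [40, 27, 14, 37, 11, 20, 32]
  queue [12, 15, 25] -> pop 12, enqueue [none], visited so far: [40, 27, 14, 37, 11, 20, 32, 12]
  queue [15, 25] -> pop 15, enqueue [none], visited so far: [40, 27, 14, 37, 11, 20, 32, 12, 15]
  queue [25] -> pop 25, enqueue [none], visited so far: [40, 27, 14, 37, 11, 20, 32, 12, 15, 25]
Result: [40, 27, 14, 37, 11, 20, 32, 12, 15, 25]


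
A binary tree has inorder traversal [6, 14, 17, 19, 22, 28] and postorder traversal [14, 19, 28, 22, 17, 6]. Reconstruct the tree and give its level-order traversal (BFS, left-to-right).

Inorder:   [6, 14, 17, 19, 22, 28]
Postorder: [14, 19, 28, 22, 17, 6]
Algorithm: postorder visits root last, so walk postorder right-to-left;
each value is the root of the current inorder slice — split it at that
value, recurse on the right subtree first, then the left.
Recursive splits:
  root=6; inorder splits into left=[], right=[14, 17, 19, 22, 28]
  root=17; inorder splits into left=[14], right=[19, 22, 28]
  root=22; inorder splits into left=[19], right=[28]
  root=28; inorder splits into left=[], right=[]
  root=19; inorder splits into left=[], right=[]
  root=14; inorder splits into left=[], right=[]
Reconstructed level-order: [6, 17, 14, 22, 19, 28]


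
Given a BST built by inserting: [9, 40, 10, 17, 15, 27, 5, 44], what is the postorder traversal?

Tree insertion order: [9, 40, 10, 17, 15, 27, 5, 44]
Tree (level-order array): [9, 5, 40, None, None, 10, 44, None, 17, None, None, 15, 27]
Postorder traversal: [5, 15, 27, 17, 10, 44, 40, 9]


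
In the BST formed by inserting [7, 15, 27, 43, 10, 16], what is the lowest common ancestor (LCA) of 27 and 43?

Tree insertion order: [7, 15, 27, 43, 10, 16]
Tree (level-order array): [7, None, 15, 10, 27, None, None, 16, 43]
In a BST, the LCA of p=27, q=43 is the first node v on the
root-to-leaf path with p <= v <= q (go left if both < v, right if both > v).
Walk from root:
  at 7: both 27 and 43 > 7, go right
  at 15: both 27 and 43 > 15, go right
  at 27: 27 <= 27 <= 43, this is the LCA
LCA = 27


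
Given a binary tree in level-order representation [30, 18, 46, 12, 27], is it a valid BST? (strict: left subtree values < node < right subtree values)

Level-order array: [30, 18, 46, 12, 27]
Validate using subtree bounds (lo, hi): at each node, require lo < value < hi,
then recurse left with hi=value and right with lo=value.
Preorder trace (stopping at first violation):
  at node 30 with bounds (-inf, +inf): OK
  at node 18 with bounds (-inf, 30): OK
  at node 12 with bounds (-inf, 18): OK
  at node 27 with bounds (18, 30): OK
  at node 46 with bounds (30, +inf): OK
No violation found at any node.
Result: Valid BST


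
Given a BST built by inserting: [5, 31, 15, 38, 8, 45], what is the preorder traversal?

Tree insertion order: [5, 31, 15, 38, 8, 45]
Tree (level-order array): [5, None, 31, 15, 38, 8, None, None, 45]
Preorder traversal: [5, 31, 15, 8, 38, 45]


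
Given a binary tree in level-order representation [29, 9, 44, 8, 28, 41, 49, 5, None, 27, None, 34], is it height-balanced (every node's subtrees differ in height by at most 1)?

Tree (level-order array): [29, 9, 44, 8, 28, 41, 49, 5, None, 27, None, 34]
Definition: a tree is height-balanced if, at every node, |h(left) - h(right)| <= 1 (empty subtree has height -1).
Bottom-up per-node check:
  node 5: h_left=-1, h_right=-1, diff=0 [OK], height=0
  node 8: h_left=0, h_right=-1, diff=1 [OK], height=1
  node 27: h_left=-1, h_right=-1, diff=0 [OK], height=0
  node 28: h_left=0, h_right=-1, diff=1 [OK], height=1
  node 9: h_left=1, h_right=1, diff=0 [OK], height=2
  node 34: h_left=-1, h_right=-1, diff=0 [OK], height=0
  node 41: h_left=0, h_right=-1, diff=1 [OK], height=1
  node 49: h_left=-1, h_right=-1, diff=0 [OK], height=0
  node 44: h_left=1, h_right=0, diff=1 [OK], height=2
  node 29: h_left=2, h_right=2, diff=0 [OK], height=3
All nodes satisfy the balance condition.
Result: Balanced


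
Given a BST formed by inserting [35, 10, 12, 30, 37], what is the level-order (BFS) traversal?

Tree insertion order: [35, 10, 12, 30, 37]
Tree (level-order array): [35, 10, 37, None, 12, None, None, None, 30]
BFS from the root, enqueuing left then right child of each popped node:
  queue [35] -> pop 35, enqueue [10, 37], visited so far: [35]
  queue [10, 37] -> pop 10, enqueue [12], visited so far: [35, 10]
  queue [37, 12] -> pop 37, enqueue [none], visited so far: [35, 10, 37]
  queue [12] -> pop 12, enqueue [30], visited so far: [35, 10, 37, 12]
  queue [30] -> pop 30, enqueue [none], visited so far: [35, 10, 37, 12, 30]
Result: [35, 10, 37, 12, 30]


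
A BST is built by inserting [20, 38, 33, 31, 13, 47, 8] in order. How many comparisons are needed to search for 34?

Search path for 34: 20 -> 38 -> 33
Found: False
Comparisons: 3


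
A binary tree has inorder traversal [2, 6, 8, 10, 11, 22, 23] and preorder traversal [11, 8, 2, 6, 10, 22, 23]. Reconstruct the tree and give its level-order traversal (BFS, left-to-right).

Inorder:  [2, 6, 8, 10, 11, 22, 23]
Preorder: [11, 8, 2, 6, 10, 22, 23]
Algorithm: preorder visits root first, so consume preorder in order;
for each root, split the current inorder slice at that value into
left-subtree inorder and right-subtree inorder, then recurse.
Recursive splits:
  root=11; inorder splits into left=[2, 6, 8, 10], right=[22, 23]
  root=8; inorder splits into left=[2, 6], right=[10]
  root=2; inorder splits into left=[], right=[6]
  root=6; inorder splits into left=[], right=[]
  root=10; inorder splits into left=[], right=[]
  root=22; inorder splits into left=[], right=[23]
  root=23; inorder splits into left=[], right=[]
Reconstructed level-order: [11, 8, 22, 2, 10, 23, 6]


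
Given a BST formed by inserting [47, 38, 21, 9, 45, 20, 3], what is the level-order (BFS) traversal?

Tree insertion order: [47, 38, 21, 9, 45, 20, 3]
Tree (level-order array): [47, 38, None, 21, 45, 9, None, None, None, 3, 20]
BFS from the root, enqueuing left then right child of each popped node:
  queue [47] -> pop 47, enqueue [38], visited so far: [47]
  queue [38] -> pop 38, enqueue [21, 45], visited so far: [47, 38]
  queue [21, 45] -> pop 21, enqueue [9], visited so far: [47, 38, 21]
  queue [45, 9] -> pop 45, enqueue [none], visited so far: [47, 38, 21, 45]
  queue [9] -> pop 9, enqueue [3, 20], visited so far: [47, 38, 21, 45, 9]
  queue [3, 20] -> pop 3, enqueue [none], visited so far: [47, 38, 21, 45, 9, 3]
  queue [20] -> pop 20, enqueue [none], visited so far: [47, 38, 21, 45, 9, 3, 20]
Result: [47, 38, 21, 45, 9, 3, 20]


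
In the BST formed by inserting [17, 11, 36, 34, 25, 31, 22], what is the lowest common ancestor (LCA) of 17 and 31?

Tree insertion order: [17, 11, 36, 34, 25, 31, 22]
Tree (level-order array): [17, 11, 36, None, None, 34, None, 25, None, 22, 31]
In a BST, the LCA of p=17, q=31 is the first node v on the
root-to-leaf path with p <= v <= q (go left if both < v, right if both > v).
Walk from root:
  at 17: 17 <= 17 <= 31, this is the LCA
LCA = 17


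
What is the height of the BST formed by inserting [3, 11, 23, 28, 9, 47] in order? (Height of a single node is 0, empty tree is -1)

Insertion order: [3, 11, 23, 28, 9, 47]
Tree (level-order array): [3, None, 11, 9, 23, None, None, None, 28, None, 47]
Compute height bottom-up (empty subtree = -1):
  height(9) = 1 + max(-1, -1) = 0
  height(47) = 1 + max(-1, -1) = 0
  height(28) = 1 + max(-1, 0) = 1
  height(23) = 1 + max(-1, 1) = 2
  height(11) = 1 + max(0, 2) = 3
  height(3) = 1 + max(-1, 3) = 4
Height = 4


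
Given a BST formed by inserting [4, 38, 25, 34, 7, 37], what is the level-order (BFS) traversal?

Tree insertion order: [4, 38, 25, 34, 7, 37]
Tree (level-order array): [4, None, 38, 25, None, 7, 34, None, None, None, 37]
BFS from the root, enqueuing left then right child of each popped node:
  queue [4] -> pop 4, enqueue [38], visited so far: [4]
  queue [38] -> pop 38, enqueue [25], visited so far: [4, 38]
  queue [25] -> pop 25, enqueue [7, 34], visited so far: [4, 38, 25]
  queue [7, 34] -> pop 7, enqueue [none], visited so far: [4, 38, 25, 7]
  queue [34] -> pop 34, enqueue [37], visited so far: [4, 38, 25, 7, 34]
  queue [37] -> pop 37, enqueue [none], visited so far: [4, 38, 25, 7, 34, 37]
Result: [4, 38, 25, 7, 34, 37]


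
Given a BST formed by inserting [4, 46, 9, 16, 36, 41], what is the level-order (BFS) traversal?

Tree insertion order: [4, 46, 9, 16, 36, 41]
Tree (level-order array): [4, None, 46, 9, None, None, 16, None, 36, None, 41]
BFS from the root, enqueuing left then right child of each popped node:
  queue [4] -> pop 4, enqueue [46], visited so far: [4]
  queue [46] -> pop 46, enqueue [9], visited so far: [4, 46]
  queue [9] -> pop 9, enqueue [16], visited so far: [4, 46, 9]
  queue [16] -> pop 16, enqueue [36], visited so far: [4, 46, 9, 16]
  queue [36] -> pop 36, enqueue [41], visited so far: [4, 46, 9, 16, 36]
  queue [41] -> pop 41, enqueue [none], visited so far: [4, 46, 9, 16, 36, 41]
Result: [4, 46, 9, 16, 36, 41]


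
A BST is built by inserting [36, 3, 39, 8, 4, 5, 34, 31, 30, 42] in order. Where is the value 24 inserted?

Starting tree (level order): [36, 3, 39, None, 8, None, 42, 4, 34, None, None, None, 5, 31, None, None, None, 30]
Insertion path: 36 -> 3 -> 8 -> 34 -> 31 -> 30
Result: insert 24 as left child of 30
Final tree (level order): [36, 3, 39, None, 8, None, 42, 4, 34, None, None, None, 5, 31, None, None, None, 30, None, 24]


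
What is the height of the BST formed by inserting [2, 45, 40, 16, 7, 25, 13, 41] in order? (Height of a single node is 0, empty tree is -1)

Insertion order: [2, 45, 40, 16, 7, 25, 13, 41]
Tree (level-order array): [2, None, 45, 40, None, 16, 41, 7, 25, None, None, None, 13]
Compute height bottom-up (empty subtree = -1):
  height(13) = 1 + max(-1, -1) = 0
  height(7) = 1 + max(-1, 0) = 1
  height(25) = 1 + max(-1, -1) = 0
  height(16) = 1 + max(1, 0) = 2
  height(41) = 1 + max(-1, -1) = 0
  height(40) = 1 + max(2, 0) = 3
  height(45) = 1 + max(3, -1) = 4
  height(2) = 1 + max(-1, 4) = 5
Height = 5


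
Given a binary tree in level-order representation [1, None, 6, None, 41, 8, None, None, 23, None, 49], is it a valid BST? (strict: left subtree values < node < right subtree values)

Level-order array: [1, None, 6, None, 41, 8, None, None, 23, None, 49]
Validate using subtree bounds (lo, hi): at each node, require lo < value < hi,
then recurse left with hi=value and right with lo=value.
Preorder trace (stopping at first violation):
  at node 1 with bounds (-inf, +inf): OK
  at node 6 with bounds (1, +inf): OK
  at node 41 with bounds (6, +inf): OK
  at node 8 with bounds (6, 41): OK
  at node 23 with bounds (8, 41): OK
  at node 49 with bounds (23, 41): VIOLATION
Node 49 violates its bound: not (23 < 49 < 41).
Result: Not a valid BST
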